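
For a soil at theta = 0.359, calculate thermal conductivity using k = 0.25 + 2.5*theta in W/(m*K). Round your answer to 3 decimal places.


Step 1: k = 0.25 + 2.5 * theta
Step 2: k = 0.25 + 2.5 * 0.359
Step 3: k = 0.25 + 0.898
Step 4: k = 1.148 W/(m*K)

1.148


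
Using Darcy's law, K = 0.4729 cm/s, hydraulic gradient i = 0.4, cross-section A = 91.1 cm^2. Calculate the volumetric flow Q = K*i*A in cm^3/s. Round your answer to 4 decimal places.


Step 1: Apply Darcy's law: Q = K * i * A
Step 2: Q = 0.4729 * 0.4 * 91.1
Step 3: Q = 17.2325 cm^3/s

17.2325


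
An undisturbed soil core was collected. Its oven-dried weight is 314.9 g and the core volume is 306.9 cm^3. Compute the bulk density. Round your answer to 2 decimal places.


Step 1: Identify the formula: BD = dry mass / volume
Step 2: Substitute values: BD = 314.9 / 306.9
Step 3: BD = 1.03 g/cm^3

1.03


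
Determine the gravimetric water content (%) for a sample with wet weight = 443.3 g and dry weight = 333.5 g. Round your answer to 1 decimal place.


Step 1: Water mass = wet - dry = 443.3 - 333.5 = 109.8 g
Step 2: w = 100 * water mass / dry mass
Step 3: w = 100 * 109.8 / 333.5 = 32.9%

32.9


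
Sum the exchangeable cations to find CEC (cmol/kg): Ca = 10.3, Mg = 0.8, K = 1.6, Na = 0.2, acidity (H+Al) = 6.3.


Step 1: CEC = Ca + Mg + K + Na + (H+Al)
Step 2: CEC = 10.3 + 0.8 + 1.6 + 0.2 + 6.3
Step 3: CEC = 19.2 cmol/kg

19.2


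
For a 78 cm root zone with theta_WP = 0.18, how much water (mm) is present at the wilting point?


Step 1: Water (mm) = theta_WP * depth * 10
Step 2: Water = 0.18 * 78 * 10
Step 3: Water = 140.4 mm

140.4


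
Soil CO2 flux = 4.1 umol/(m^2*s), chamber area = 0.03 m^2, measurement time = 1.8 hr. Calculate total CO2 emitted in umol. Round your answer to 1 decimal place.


Step 1: Convert time to seconds: 1.8 hr * 3600 = 6480.0 s
Step 2: Total = flux * area * time_s
Step 3: Total = 4.1 * 0.03 * 6480.0
Step 4: Total = 797.0 umol

797.0


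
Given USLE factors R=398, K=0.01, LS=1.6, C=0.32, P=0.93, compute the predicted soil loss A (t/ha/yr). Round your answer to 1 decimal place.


Step 1: A = R * K * LS * C * P
Step 2: R * K = 398 * 0.01 = 3.98
Step 3: (R*K) * LS = 3.98 * 1.6 = 6.368
Step 4: * C * P = 6.368 * 0.32 * 0.93 = 1.9
Step 5: A = 1.9 t/(ha*yr)

1.9


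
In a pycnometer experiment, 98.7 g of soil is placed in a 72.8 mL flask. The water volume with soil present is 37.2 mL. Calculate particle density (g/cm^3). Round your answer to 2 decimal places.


Step 1: Volume of solids = flask volume - water volume with soil
Step 2: V_solids = 72.8 - 37.2 = 35.6 mL
Step 3: Particle density = mass / V_solids = 98.7 / 35.6 = 2.77 g/cm^3

2.77


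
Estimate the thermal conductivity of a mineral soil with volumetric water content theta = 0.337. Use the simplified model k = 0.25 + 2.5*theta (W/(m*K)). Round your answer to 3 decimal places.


Step 1: k = 0.25 + 2.5 * theta
Step 2: k = 0.25 + 2.5 * 0.337
Step 3: k = 0.25 + 0.843
Step 4: k = 1.093 W/(m*K)

1.093


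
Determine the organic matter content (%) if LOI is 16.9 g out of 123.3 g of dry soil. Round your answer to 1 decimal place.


Step 1: OM% = 100 * LOI / sample mass
Step 2: OM = 100 * 16.9 / 123.3
Step 3: OM = 13.7%

13.7


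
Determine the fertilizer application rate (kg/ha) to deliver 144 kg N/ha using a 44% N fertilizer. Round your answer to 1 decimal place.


Step 1: Fertilizer rate = target N / (N content / 100)
Step 2: Rate = 144 / (44 / 100)
Step 3: Rate = 144 / 0.44
Step 4: Rate = 327.3 kg/ha

327.3


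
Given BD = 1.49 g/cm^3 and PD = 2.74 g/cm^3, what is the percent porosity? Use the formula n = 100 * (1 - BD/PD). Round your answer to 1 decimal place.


Step 1: Formula: n = 100 * (1 - BD / PD)
Step 2: n = 100 * (1 - 1.49 / 2.74)
Step 3: n = 100 * (1 - 0.5438)
Step 4: n = 45.6%

45.6


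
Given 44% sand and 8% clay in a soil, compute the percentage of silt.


Step 1: sand + silt + clay = 100%
Step 2: silt = 100 - sand - clay
Step 3: silt = 100 - 44 - 8
Step 4: silt = 48%

48


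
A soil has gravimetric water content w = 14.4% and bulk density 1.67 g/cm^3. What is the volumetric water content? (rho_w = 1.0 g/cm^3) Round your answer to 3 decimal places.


Step 1: theta = (w / 100) * BD / rho_w
Step 2: theta = (14.4 / 100) * 1.67 / 1.0
Step 3: theta = 0.144 * 1.67
Step 4: theta = 0.24

0.24


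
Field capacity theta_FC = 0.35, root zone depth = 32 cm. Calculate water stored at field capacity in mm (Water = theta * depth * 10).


Step 1: Water (mm) = theta_FC * depth (cm) * 10
Step 2: Water = 0.35 * 32 * 10
Step 3: Water = 112.0 mm

112.0


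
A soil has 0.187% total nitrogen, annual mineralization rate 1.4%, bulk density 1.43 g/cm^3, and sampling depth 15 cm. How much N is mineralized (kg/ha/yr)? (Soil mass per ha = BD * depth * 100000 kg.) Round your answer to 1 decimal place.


Step 1: Soil mass per ha = BD * depth * 100000 = 1.43 * 15 * 100000 = 2145000 kg
Step 2: Total N pool = soil mass * N%/100 = 2145000 * 0.187/100 = 4011.15 kg/ha
Step 3: N mineralized = N pool * rate%/100 = 4011.15 * 1.4/100 = 56.2 kg/ha/yr

56.2


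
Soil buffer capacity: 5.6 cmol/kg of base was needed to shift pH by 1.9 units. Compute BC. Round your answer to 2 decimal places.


Step 1: BC = change in base / change in pH
Step 2: BC = 5.6 / 1.9
Step 3: BC = 2.95 cmol/(kg*pH unit)

2.95


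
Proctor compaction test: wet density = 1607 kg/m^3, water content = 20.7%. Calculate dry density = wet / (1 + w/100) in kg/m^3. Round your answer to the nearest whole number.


Step 1: Dry density = wet density / (1 + w/100)
Step 2: Dry density = 1607 / (1 + 20.7/100)
Step 3: Dry density = 1607 / 1.207
Step 4: Dry density = 1331 kg/m^3

1331


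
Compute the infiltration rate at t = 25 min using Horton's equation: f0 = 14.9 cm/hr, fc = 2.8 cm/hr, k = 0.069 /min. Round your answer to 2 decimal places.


Step 1: f = fc + (f0 - fc) * exp(-k * t)
Step 2: exp(-0.069 * 25) = 0.178173
Step 3: f = 2.8 + (14.9 - 2.8) * 0.178173
Step 4: f = 2.8 + 12.1 * 0.178173
Step 5: f = 4.96 cm/hr

4.96


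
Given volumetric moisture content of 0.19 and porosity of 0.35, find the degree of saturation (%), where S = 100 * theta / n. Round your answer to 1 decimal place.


Step 1: S = 100 * theta_v / n
Step 2: S = 100 * 0.19 / 0.35
Step 3: S = 54.3%

54.3


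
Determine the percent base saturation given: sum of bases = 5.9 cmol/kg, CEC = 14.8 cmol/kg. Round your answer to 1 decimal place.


Step 1: BS = 100 * (sum of bases) / CEC
Step 2: BS = 100 * 5.9 / 14.8
Step 3: BS = 39.9%

39.9


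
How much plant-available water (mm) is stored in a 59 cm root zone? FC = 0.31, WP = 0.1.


Step 1: Available water = (FC - WP) * depth * 10
Step 2: AW = (0.31 - 0.1) * 59 * 10
Step 3: AW = 0.21 * 59 * 10
Step 4: AW = 123.9 mm

123.9


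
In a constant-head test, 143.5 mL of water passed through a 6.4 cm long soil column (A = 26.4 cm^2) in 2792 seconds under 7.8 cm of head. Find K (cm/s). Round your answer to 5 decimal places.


Step 1: K = Q * L / (A * t * h)
Step 2: Numerator = 143.5 * 6.4 = 918.4
Step 3: Denominator = 26.4 * 2792 * 7.8 = 574928.64
Step 4: K = 918.4 / 574928.64 = 0.0016 cm/s

0.0016


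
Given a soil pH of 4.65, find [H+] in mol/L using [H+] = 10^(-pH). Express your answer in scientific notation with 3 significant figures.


Step 1: [H+] = 10^(-pH)
Step 2: [H+] = 10^(-4.65)
Step 3: [H+] = 2.24e-05 mol/L

2.24e-05


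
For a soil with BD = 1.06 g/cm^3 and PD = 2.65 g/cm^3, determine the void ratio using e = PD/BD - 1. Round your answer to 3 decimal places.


Step 1: e = PD / BD - 1
Step 2: e = 2.65 / 1.06 - 1
Step 3: e = 2.5 - 1
Step 4: e = 1.5

1.5


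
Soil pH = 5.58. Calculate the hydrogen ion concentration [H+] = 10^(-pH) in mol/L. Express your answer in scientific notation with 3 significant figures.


Step 1: [H+] = 10^(-pH)
Step 2: [H+] = 10^(-5.58)
Step 3: [H+] = 2.63e-06 mol/L

2.63e-06


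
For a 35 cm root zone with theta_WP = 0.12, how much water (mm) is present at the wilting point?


Step 1: Water (mm) = theta_WP * depth * 10
Step 2: Water = 0.12 * 35 * 10
Step 3: Water = 42.0 mm

42.0


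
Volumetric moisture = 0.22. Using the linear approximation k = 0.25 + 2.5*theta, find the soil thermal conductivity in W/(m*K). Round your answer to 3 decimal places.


Step 1: k = 0.25 + 2.5 * theta
Step 2: k = 0.25 + 2.5 * 0.22
Step 3: k = 0.25 + 0.55
Step 4: k = 0.8 W/(m*K)

0.8


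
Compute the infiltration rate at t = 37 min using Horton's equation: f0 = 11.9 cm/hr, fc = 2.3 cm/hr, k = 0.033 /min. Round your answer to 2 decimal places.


Step 1: f = fc + (f0 - fc) * exp(-k * t)
Step 2: exp(-0.033 * 37) = 0.294935
Step 3: f = 2.3 + (11.9 - 2.3) * 0.294935
Step 4: f = 2.3 + 9.6 * 0.294935
Step 5: f = 5.13 cm/hr

5.13


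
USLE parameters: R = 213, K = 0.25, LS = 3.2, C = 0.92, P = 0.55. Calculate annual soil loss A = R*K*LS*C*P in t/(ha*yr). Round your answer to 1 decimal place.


Step 1: A = R * K * LS * C * P
Step 2: R * K = 213 * 0.25 = 53.25
Step 3: (R*K) * LS = 53.25 * 3.2 = 170.4
Step 4: * C * P = 170.4 * 0.92 * 0.55 = 86.2
Step 5: A = 86.2 t/(ha*yr)

86.2


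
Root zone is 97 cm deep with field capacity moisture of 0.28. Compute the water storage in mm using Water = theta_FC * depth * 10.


Step 1: Water (mm) = theta_FC * depth (cm) * 10
Step 2: Water = 0.28 * 97 * 10
Step 3: Water = 271.6 mm

271.6


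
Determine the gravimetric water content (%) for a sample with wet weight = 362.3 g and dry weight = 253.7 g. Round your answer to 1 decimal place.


Step 1: Water mass = wet - dry = 362.3 - 253.7 = 108.6 g
Step 2: w = 100 * water mass / dry mass
Step 3: w = 100 * 108.6 / 253.7 = 42.8%

42.8


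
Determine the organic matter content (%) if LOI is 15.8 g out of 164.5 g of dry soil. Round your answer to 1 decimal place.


Step 1: OM% = 100 * LOI / sample mass
Step 2: OM = 100 * 15.8 / 164.5
Step 3: OM = 9.6%

9.6


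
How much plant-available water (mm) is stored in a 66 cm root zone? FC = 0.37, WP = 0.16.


Step 1: Available water = (FC - WP) * depth * 10
Step 2: AW = (0.37 - 0.16) * 66 * 10
Step 3: AW = 0.21 * 66 * 10
Step 4: AW = 138.6 mm

138.6


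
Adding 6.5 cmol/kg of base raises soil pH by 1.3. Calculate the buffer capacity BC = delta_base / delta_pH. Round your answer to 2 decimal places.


Step 1: BC = change in base / change in pH
Step 2: BC = 6.5 / 1.3
Step 3: BC = 5.0 cmol/(kg*pH unit)

5.0


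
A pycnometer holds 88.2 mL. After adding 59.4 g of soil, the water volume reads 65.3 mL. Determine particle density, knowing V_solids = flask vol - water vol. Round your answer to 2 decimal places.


Step 1: Volume of solids = flask volume - water volume with soil
Step 2: V_solids = 88.2 - 65.3 = 22.9 mL
Step 3: Particle density = mass / V_solids = 59.4 / 22.9 = 2.59 g/cm^3

2.59


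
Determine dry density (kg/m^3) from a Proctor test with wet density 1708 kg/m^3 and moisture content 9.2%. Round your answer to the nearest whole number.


Step 1: Dry density = wet density / (1 + w/100)
Step 2: Dry density = 1708 / (1 + 9.2/100)
Step 3: Dry density = 1708 / 1.092
Step 4: Dry density = 1564 kg/m^3

1564


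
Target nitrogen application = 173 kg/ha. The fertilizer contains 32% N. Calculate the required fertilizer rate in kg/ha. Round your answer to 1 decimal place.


Step 1: Fertilizer rate = target N / (N content / 100)
Step 2: Rate = 173 / (32 / 100)
Step 3: Rate = 173 / 0.32
Step 4: Rate = 540.6 kg/ha

540.6


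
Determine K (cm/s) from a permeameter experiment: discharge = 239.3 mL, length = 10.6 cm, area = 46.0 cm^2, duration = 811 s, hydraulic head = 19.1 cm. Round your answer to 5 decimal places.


Step 1: K = Q * L / (A * t * h)
Step 2: Numerator = 239.3 * 10.6 = 2536.58
Step 3: Denominator = 46.0 * 811 * 19.1 = 712544.6
Step 4: K = 2536.58 / 712544.6 = 0.00356 cm/s

0.00356


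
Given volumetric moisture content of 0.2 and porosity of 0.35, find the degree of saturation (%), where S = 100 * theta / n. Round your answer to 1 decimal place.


Step 1: S = 100 * theta_v / n
Step 2: S = 100 * 0.2 / 0.35
Step 3: S = 57.1%

57.1


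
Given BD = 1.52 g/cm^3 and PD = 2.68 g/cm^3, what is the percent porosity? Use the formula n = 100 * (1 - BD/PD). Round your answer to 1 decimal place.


Step 1: Formula: n = 100 * (1 - BD / PD)
Step 2: n = 100 * (1 - 1.52 / 2.68)
Step 3: n = 100 * (1 - 0.56716)
Step 4: n = 43.3%

43.3


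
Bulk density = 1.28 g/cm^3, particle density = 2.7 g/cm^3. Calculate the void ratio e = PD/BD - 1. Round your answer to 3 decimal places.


Step 1: e = PD / BD - 1
Step 2: e = 2.7 / 1.28 - 1
Step 3: e = 2.10938 - 1
Step 4: e = 1.109

1.109


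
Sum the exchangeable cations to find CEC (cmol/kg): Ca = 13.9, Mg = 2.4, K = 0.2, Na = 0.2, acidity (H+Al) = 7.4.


Step 1: CEC = Ca + Mg + K + Na + (H+Al)
Step 2: CEC = 13.9 + 2.4 + 0.2 + 0.2 + 7.4
Step 3: CEC = 24.1 cmol/kg

24.1


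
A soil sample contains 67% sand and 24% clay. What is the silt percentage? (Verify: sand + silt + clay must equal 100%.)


Step 1: sand + silt + clay = 100%
Step 2: silt = 100 - sand - clay
Step 3: silt = 100 - 67 - 24
Step 4: silt = 9%

9


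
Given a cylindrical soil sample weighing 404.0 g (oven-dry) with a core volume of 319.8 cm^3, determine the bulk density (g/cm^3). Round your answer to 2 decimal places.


Step 1: Identify the formula: BD = dry mass / volume
Step 2: Substitute values: BD = 404.0 / 319.8
Step 3: BD = 1.26 g/cm^3

1.26


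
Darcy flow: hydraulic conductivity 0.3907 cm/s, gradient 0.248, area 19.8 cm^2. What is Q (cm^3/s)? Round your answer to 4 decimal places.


Step 1: Apply Darcy's law: Q = K * i * A
Step 2: Q = 0.3907 * 0.248 * 19.8
Step 3: Q = 1.9185 cm^3/s

1.9185


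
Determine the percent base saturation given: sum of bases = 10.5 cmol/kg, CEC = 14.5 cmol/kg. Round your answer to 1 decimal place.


Step 1: BS = 100 * (sum of bases) / CEC
Step 2: BS = 100 * 10.5 / 14.5
Step 3: BS = 72.4%

72.4


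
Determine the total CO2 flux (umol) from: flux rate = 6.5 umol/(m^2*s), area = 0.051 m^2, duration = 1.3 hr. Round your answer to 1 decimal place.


Step 1: Convert time to seconds: 1.3 hr * 3600 = 4680.0 s
Step 2: Total = flux * area * time_s
Step 3: Total = 6.5 * 0.051 * 4680.0
Step 4: Total = 1551.4 umol

1551.4


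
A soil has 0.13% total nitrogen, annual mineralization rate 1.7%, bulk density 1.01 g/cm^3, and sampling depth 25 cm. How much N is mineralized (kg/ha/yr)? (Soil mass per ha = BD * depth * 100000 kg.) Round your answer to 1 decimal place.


Step 1: Soil mass per ha = BD * depth * 100000 = 1.01 * 25 * 100000 = 2525000 kg
Step 2: Total N pool = soil mass * N%/100 = 2525000 * 0.13/100 = 3282.5 kg/ha
Step 3: N mineralized = N pool * rate%/100 = 3282.5 * 1.7/100 = 55.8 kg/ha/yr

55.8


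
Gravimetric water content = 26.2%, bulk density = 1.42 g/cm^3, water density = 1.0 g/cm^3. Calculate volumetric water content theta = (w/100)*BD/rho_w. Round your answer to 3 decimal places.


Step 1: theta = (w / 100) * BD / rho_w
Step 2: theta = (26.2 / 100) * 1.42 / 1.0
Step 3: theta = 0.262 * 1.42
Step 4: theta = 0.372

0.372


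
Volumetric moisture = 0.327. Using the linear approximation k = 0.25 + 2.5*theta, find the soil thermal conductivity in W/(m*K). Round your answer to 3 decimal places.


Step 1: k = 0.25 + 2.5 * theta
Step 2: k = 0.25 + 2.5 * 0.327
Step 3: k = 0.25 + 0.818
Step 4: k = 1.068 W/(m*K)

1.068


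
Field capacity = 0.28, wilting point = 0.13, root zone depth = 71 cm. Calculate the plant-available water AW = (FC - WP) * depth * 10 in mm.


Step 1: Available water = (FC - WP) * depth * 10
Step 2: AW = (0.28 - 0.13) * 71 * 10
Step 3: AW = 0.15 * 71 * 10
Step 4: AW = 106.5 mm

106.5


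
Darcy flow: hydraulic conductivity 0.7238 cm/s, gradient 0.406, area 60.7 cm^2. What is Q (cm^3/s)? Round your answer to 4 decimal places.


Step 1: Apply Darcy's law: Q = K * i * A
Step 2: Q = 0.7238 * 0.406 * 60.7
Step 3: Q = 17.8375 cm^3/s

17.8375


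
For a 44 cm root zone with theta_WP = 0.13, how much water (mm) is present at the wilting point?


Step 1: Water (mm) = theta_WP * depth * 10
Step 2: Water = 0.13 * 44 * 10
Step 3: Water = 57.2 mm

57.2


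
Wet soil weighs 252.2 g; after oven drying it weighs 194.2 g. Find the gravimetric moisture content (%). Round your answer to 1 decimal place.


Step 1: Water mass = wet - dry = 252.2 - 194.2 = 58.0 g
Step 2: w = 100 * water mass / dry mass
Step 3: w = 100 * 58.0 / 194.2 = 29.9%

29.9


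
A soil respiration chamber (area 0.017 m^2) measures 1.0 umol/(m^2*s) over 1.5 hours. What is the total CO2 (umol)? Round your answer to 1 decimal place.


Step 1: Convert time to seconds: 1.5 hr * 3600 = 5400.0 s
Step 2: Total = flux * area * time_s
Step 3: Total = 1.0 * 0.017 * 5400.0
Step 4: Total = 91.8 umol

91.8


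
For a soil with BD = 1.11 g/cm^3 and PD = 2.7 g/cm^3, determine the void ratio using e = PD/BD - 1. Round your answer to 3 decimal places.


Step 1: e = PD / BD - 1
Step 2: e = 2.7 / 1.11 - 1
Step 3: e = 2.43243 - 1
Step 4: e = 1.432

1.432


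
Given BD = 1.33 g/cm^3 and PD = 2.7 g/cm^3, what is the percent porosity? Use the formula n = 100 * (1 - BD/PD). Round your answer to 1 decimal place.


Step 1: Formula: n = 100 * (1 - BD / PD)
Step 2: n = 100 * (1 - 1.33 / 2.7)
Step 3: n = 100 * (1 - 0.49259)
Step 4: n = 50.7%

50.7


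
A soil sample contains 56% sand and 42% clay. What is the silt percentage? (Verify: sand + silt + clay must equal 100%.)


Step 1: sand + silt + clay = 100%
Step 2: silt = 100 - sand - clay
Step 3: silt = 100 - 56 - 42
Step 4: silt = 2%

2


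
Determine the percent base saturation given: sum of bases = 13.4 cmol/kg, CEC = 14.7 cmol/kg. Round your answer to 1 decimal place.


Step 1: BS = 100 * (sum of bases) / CEC
Step 2: BS = 100 * 13.4 / 14.7
Step 3: BS = 91.2%

91.2


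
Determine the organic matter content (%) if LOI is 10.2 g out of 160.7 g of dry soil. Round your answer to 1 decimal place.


Step 1: OM% = 100 * LOI / sample mass
Step 2: OM = 100 * 10.2 / 160.7
Step 3: OM = 6.3%

6.3


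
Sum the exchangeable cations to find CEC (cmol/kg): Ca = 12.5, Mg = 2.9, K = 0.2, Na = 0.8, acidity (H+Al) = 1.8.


Step 1: CEC = Ca + Mg + K + Na + (H+Al)
Step 2: CEC = 12.5 + 2.9 + 0.2 + 0.8 + 1.8
Step 3: CEC = 18.2 cmol/kg

18.2


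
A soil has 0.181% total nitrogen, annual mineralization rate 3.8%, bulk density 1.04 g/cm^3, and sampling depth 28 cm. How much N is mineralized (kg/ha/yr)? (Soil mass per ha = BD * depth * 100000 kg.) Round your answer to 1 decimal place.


Step 1: Soil mass per ha = BD * depth * 100000 = 1.04 * 28 * 100000 = 2912000 kg
Step 2: Total N pool = soil mass * N%/100 = 2912000 * 0.181/100 = 5270.72 kg/ha
Step 3: N mineralized = N pool * rate%/100 = 5270.72 * 3.8/100 = 200.3 kg/ha/yr

200.3


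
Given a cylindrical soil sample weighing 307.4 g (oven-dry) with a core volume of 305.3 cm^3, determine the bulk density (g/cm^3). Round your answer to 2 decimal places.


Step 1: Identify the formula: BD = dry mass / volume
Step 2: Substitute values: BD = 307.4 / 305.3
Step 3: BD = 1.01 g/cm^3

1.01


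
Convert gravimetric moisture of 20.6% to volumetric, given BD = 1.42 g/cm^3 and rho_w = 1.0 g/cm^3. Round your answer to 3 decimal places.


Step 1: theta = (w / 100) * BD / rho_w
Step 2: theta = (20.6 / 100) * 1.42 / 1.0
Step 3: theta = 0.206 * 1.42
Step 4: theta = 0.293

0.293


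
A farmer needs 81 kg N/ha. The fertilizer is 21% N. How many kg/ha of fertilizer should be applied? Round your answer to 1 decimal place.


Step 1: Fertilizer rate = target N / (N content / 100)
Step 2: Rate = 81 / (21 / 100)
Step 3: Rate = 81 / 0.21
Step 4: Rate = 385.7 kg/ha

385.7


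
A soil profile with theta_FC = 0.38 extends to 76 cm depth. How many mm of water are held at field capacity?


Step 1: Water (mm) = theta_FC * depth (cm) * 10
Step 2: Water = 0.38 * 76 * 10
Step 3: Water = 288.8 mm

288.8


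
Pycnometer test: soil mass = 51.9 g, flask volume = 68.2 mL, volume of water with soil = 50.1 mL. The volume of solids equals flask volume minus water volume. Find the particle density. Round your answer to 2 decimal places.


Step 1: Volume of solids = flask volume - water volume with soil
Step 2: V_solids = 68.2 - 50.1 = 18.1 mL
Step 3: Particle density = mass / V_solids = 51.9 / 18.1 = 2.87 g/cm^3

2.87


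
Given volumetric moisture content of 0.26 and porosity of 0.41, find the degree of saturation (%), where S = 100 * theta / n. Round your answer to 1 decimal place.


Step 1: S = 100 * theta_v / n
Step 2: S = 100 * 0.26 / 0.41
Step 3: S = 63.4%

63.4


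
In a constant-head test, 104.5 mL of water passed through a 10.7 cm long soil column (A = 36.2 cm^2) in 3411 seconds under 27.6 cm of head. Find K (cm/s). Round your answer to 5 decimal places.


Step 1: K = Q * L / (A * t * h)
Step 2: Numerator = 104.5 * 10.7 = 1118.15
Step 3: Denominator = 36.2 * 3411 * 27.6 = 3407998.32
Step 4: K = 1118.15 / 3407998.32 = 0.00033 cm/s

0.00033


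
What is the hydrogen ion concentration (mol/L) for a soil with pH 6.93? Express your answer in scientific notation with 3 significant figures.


Step 1: [H+] = 10^(-pH)
Step 2: [H+] = 10^(-6.93)
Step 3: [H+] = 1.17e-07 mol/L

1.17e-07


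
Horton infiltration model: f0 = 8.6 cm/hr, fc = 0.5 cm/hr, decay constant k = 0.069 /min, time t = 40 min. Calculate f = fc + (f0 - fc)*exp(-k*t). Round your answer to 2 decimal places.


Step 1: f = fc + (f0 - fc) * exp(-k * t)
Step 2: exp(-0.069 * 40) = 0.063292
Step 3: f = 0.5 + (8.6 - 0.5) * 0.063292
Step 4: f = 0.5 + 8.1 * 0.063292
Step 5: f = 1.01 cm/hr

1.01


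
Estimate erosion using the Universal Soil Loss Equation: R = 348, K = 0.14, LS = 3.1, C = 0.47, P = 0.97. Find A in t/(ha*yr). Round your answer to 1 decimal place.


Step 1: A = R * K * LS * C * P
Step 2: R * K = 348 * 0.14 = 48.72
Step 3: (R*K) * LS = 48.72 * 3.1 = 151.032
Step 4: * C * P = 151.032 * 0.47 * 0.97 = 68.9
Step 5: A = 68.9 t/(ha*yr)

68.9


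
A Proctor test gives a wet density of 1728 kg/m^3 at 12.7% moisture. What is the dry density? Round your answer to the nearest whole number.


Step 1: Dry density = wet density / (1 + w/100)
Step 2: Dry density = 1728 / (1 + 12.7/100)
Step 3: Dry density = 1728 / 1.127
Step 4: Dry density = 1533 kg/m^3

1533


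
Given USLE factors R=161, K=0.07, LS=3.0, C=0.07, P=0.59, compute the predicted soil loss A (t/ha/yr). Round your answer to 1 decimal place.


Step 1: A = R * K * LS * C * P
Step 2: R * K = 161 * 0.07 = 11.27
Step 3: (R*K) * LS = 11.27 * 3.0 = 33.81
Step 4: * C * P = 33.81 * 0.07 * 0.59 = 1.4
Step 5: A = 1.4 t/(ha*yr)

1.4


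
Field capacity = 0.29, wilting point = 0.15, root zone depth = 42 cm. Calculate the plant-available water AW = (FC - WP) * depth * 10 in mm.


Step 1: Available water = (FC - WP) * depth * 10
Step 2: AW = (0.29 - 0.15) * 42 * 10
Step 3: AW = 0.14 * 42 * 10
Step 4: AW = 58.8 mm

58.8


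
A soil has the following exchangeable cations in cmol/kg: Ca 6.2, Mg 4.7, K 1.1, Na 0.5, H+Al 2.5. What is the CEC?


Step 1: CEC = Ca + Mg + K + Na + (H+Al)
Step 2: CEC = 6.2 + 4.7 + 1.1 + 0.5 + 2.5
Step 3: CEC = 15.0 cmol/kg

15.0


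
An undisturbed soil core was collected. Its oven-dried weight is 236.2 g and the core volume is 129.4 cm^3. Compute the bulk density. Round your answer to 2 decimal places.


Step 1: Identify the formula: BD = dry mass / volume
Step 2: Substitute values: BD = 236.2 / 129.4
Step 3: BD = 1.83 g/cm^3

1.83


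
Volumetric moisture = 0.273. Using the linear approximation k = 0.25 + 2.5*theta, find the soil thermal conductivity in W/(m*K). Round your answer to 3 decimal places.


Step 1: k = 0.25 + 2.5 * theta
Step 2: k = 0.25 + 2.5 * 0.273
Step 3: k = 0.25 + 0.683
Step 4: k = 0.933 W/(m*K)

0.933


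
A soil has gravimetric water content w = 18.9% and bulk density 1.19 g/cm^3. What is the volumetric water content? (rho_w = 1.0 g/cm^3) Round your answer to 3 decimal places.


Step 1: theta = (w / 100) * BD / rho_w
Step 2: theta = (18.9 / 100) * 1.19 / 1.0
Step 3: theta = 0.189 * 1.19
Step 4: theta = 0.225

0.225


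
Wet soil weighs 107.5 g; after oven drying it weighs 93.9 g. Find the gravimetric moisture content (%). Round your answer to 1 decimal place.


Step 1: Water mass = wet - dry = 107.5 - 93.9 = 13.6 g
Step 2: w = 100 * water mass / dry mass
Step 3: w = 100 * 13.6 / 93.9 = 14.5%

14.5


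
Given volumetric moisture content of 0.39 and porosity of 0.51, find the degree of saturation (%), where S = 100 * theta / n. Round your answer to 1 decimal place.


Step 1: S = 100 * theta_v / n
Step 2: S = 100 * 0.39 / 0.51
Step 3: S = 76.5%

76.5


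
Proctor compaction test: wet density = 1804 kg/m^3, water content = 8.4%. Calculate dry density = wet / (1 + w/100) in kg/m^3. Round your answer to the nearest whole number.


Step 1: Dry density = wet density / (1 + w/100)
Step 2: Dry density = 1804 / (1 + 8.4/100)
Step 3: Dry density = 1804 / 1.084
Step 4: Dry density = 1664 kg/m^3

1664


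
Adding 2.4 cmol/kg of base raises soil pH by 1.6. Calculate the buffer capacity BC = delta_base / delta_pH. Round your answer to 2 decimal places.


Step 1: BC = change in base / change in pH
Step 2: BC = 2.4 / 1.6
Step 3: BC = 1.5 cmol/(kg*pH unit)

1.5


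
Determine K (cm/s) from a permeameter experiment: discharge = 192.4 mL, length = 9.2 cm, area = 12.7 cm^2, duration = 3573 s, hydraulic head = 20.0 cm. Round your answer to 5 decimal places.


Step 1: K = Q * L / (A * t * h)
Step 2: Numerator = 192.4 * 9.2 = 1770.08
Step 3: Denominator = 12.7 * 3573 * 20.0 = 907542.0
Step 4: K = 1770.08 / 907542.0 = 0.00195 cm/s

0.00195


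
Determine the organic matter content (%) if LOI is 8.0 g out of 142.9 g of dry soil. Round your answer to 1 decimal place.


Step 1: OM% = 100 * LOI / sample mass
Step 2: OM = 100 * 8.0 / 142.9
Step 3: OM = 5.6%

5.6


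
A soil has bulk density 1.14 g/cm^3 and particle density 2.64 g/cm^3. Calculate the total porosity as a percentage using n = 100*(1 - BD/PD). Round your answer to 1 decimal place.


Step 1: Formula: n = 100 * (1 - BD / PD)
Step 2: n = 100 * (1 - 1.14 / 2.64)
Step 3: n = 100 * (1 - 0.43182)
Step 4: n = 56.8%

56.8


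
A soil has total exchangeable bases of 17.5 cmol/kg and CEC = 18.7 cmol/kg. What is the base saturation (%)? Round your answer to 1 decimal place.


Step 1: BS = 100 * (sum of bases) / CEC
Step 2: BS = 100 * 17.5 / 18.7
Step 3: BS = 93.6%

93.6


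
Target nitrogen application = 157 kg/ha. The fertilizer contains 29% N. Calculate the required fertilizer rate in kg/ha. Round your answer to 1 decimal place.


Step 1: Fertilizer rate = target N / (N content / 100)
Step 2: Rate = 157 / (29 / 100)
Step 3: Rate = 157 / 0.29
Step 4: Rate = 541.4 kg/ha

541.4


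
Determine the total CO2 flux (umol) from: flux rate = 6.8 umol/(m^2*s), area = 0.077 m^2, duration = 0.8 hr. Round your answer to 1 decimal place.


Step 1: Convert time to seconds: 0.8 hr * 3600 = 2880.0 s
Step 2: Total = flux * area * time_s
Step 3: Total = 6.8 * 0.077 * 2880.0
Step 4: Total = 1508.0 umol

1508.0


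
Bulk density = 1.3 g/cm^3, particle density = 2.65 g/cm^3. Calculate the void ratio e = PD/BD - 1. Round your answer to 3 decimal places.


Step 1: e = PD / BD - 1
Step 2: e = 2.65 / 1.3 - 1
Step 3: e = 2.03846 - 1
Step 4: e = 1.038

1.038


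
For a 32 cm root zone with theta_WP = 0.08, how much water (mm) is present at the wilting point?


Step 1: Water (mm) = theta_WP * depth * 10
Step 2: Water = 0.08 * 32 * 10
Step 3: Water = 25.6 mm

25.6


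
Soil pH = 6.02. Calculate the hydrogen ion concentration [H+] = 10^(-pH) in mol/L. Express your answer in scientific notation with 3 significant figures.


Step 1: [H+] = 10^(-pH)
Step 2: [H+] = 10^(-6.02)
Step 3: [H+] = 9.55e-07 mol/L

9.55e-07


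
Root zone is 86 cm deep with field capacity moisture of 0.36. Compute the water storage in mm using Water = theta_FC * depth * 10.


Step 1: Water (mm) = theta_FC * depth (cm) * 10
Step 2: Water = 0.36 * 86 * 10
Step 3: Water = 309.6 mm

309.6


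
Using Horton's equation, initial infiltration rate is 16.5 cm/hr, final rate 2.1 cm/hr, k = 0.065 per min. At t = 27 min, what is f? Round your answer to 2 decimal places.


Step 1: f = fc + (f0 - fc) * exp(-k * t)
Step 2: exp(-0.065 * 27) = 0.172907
Step 3: f = 2.1 + (16.5 - 2.1) * 0.172907
Step 4: f = 2.1 + 14.4 * 0.172907
Step 5: f = 4.59 cm/hr

4.59


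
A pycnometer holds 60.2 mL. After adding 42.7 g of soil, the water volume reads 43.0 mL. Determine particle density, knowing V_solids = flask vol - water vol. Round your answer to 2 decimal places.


Step 1: Volume of solids = flask volume - water volume with soil
Step 2: V_solids = 60.2 - 43.0 = 17.2 mL
Step 3: Particle density = mass / V_solids = 42.7 / 17.2 = 2.48 g/cm^3

2.48


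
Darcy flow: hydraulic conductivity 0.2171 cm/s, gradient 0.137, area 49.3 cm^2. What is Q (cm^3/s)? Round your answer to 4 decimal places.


Step 1: Apply Darcy's law: Q = K * i * A
Step 2: Q = 0.2171 * 0.137 * 49.3
Step 3: Q = 1.4663 cm^3/s

1.4663


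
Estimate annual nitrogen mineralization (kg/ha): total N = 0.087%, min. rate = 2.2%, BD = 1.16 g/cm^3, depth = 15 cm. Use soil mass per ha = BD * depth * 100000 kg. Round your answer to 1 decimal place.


Step 1: Soil mass per ha = BD * depth * 100000 = 1.16 * 15 * 100000 = 1740000 kg
Step 2: Total N pool = soil mass * N%/100 = 1740000 * 0.087/100 = 1513.8 kg/ha
Step 3: N mineralized = N pool * rate%/100 = 1513.8 * 2.2/100 = 33.3 kg/ha/yr

33.3


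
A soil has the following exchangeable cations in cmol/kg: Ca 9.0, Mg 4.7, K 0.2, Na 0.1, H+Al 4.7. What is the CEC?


Step 1: CEC = Ca + Mg + K + Na + (H+Al)
Step 2: CEC = 9.0 + 4.7 + 0.2 + 0.1 + 4.7
Step 3: CEC = 18.7 cmol/kg

18.7


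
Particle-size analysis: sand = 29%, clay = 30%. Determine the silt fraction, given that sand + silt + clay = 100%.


Step 1: sand + silt + clay = 100%
Step 2: silt = 100 - sand - clay
Step 3: silt = 100 - 29 - 30
Step 4: silt = 41%

41


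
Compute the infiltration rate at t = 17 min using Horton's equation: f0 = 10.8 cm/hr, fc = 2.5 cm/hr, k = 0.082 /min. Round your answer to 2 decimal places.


Step 1: f = fc + (f0 - fc) * exp(-k * t)
Step 2: exp(-0.082 * 17) = 0.248081
Step 3: f = 2.5 + (10.8 - 2.5) * 0.248081
Step 4: f = 2.5 + 8.3 * 0.248081
Step 5: f = 4.56 cm/hr

4.56


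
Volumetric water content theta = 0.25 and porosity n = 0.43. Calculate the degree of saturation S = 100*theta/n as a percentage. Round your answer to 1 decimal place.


Step 1: S = 100 * theta_v / n
Step 2: S = 100 * 0.25 / 0.43
Step 3: S = 58.1%

58.1


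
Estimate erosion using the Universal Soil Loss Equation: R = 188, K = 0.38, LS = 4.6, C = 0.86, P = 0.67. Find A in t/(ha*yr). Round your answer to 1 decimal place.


Step 1: A = R * K * LS * C * P
Step 2: R * K = 188 * 0.38 = 71.44
Step 3: (R*K) * LS = 71.44 * 4.6 = 328.624
Step 4: * C * P = 328.624 * 0.86 * 0.67 = 189.4
Step 5: A = 189.4 t/(ha*yr)

189.4


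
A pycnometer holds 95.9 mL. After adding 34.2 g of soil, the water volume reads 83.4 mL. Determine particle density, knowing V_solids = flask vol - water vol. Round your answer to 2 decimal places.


Step 1: Volume of solids = flask volume - water volume with soil
Step 2: V_solids = 95.9 - 83.4 = 12.5 mL
Step 3: Particle density = mass / V_solids = 34.2 / 12.5 = 2.74 g/cm^3

2.74


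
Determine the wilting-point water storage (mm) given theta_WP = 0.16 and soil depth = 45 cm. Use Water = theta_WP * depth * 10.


Step 1: Water (mm) = theta_WP * depth * 10
Step 2: Water = 0.16 * 45 * 10
Step 3: Water = 72.0 mm

72.0


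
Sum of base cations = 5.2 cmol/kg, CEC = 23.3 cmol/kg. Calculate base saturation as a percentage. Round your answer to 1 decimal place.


Step 1: BS = 100 * (sum of bases) / CEC
Step 2: BS = 100 * 5.2 / 23.3
Step 3: BS = 22.3%

22.3


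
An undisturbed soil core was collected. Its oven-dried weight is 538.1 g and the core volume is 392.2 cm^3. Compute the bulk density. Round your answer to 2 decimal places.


Step 1: Identify the formula: BD = dry mass / volume
Step 2: Substitute values: BD = 538.1 / 392.2
Step 3: BD = 1.37 g/cm^3

1.37


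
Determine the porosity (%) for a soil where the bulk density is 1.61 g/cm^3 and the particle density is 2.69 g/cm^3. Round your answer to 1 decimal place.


Step 1: Formula: n = 100 * (1 - BD / PD)
Step 2: n = 100 * (1 - 1.61 / 2.69)
Step 3: n = 100 * (1 - 0.59851)
Step 4: n = 40.1%

40.1


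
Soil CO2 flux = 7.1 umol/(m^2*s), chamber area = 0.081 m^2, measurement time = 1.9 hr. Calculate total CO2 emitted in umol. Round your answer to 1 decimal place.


Step 1: Convert time to seconds: 1.9 hr * 3600 = 6840.0 s
Step 2: Total = flux * area * time_s
Step 3: Total = 7.1 * 0.081 * 6840.0
Step 4: Total = 3933.7 umol

3933.7


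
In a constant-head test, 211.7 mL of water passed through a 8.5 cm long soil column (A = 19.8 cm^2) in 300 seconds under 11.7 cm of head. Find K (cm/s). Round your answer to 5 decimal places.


Step 1: K = Q * L / (A * t * h)
Step 2: Numerator = 211.7 * 8.5 = 1799.45
Step 3: Denominator = 19.8 * 300 * 11.7 = 69498.0
Step 4: K = 1799.45 / 69498.0 = 0.02589 cm/s

0.02589


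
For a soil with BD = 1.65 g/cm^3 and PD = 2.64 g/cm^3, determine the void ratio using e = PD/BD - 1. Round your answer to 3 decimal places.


Step 1: e = PD / BD - 1
Step 2: e = 2.64 / 1.65 - 1
Step 3: e = 1.6 - 1
Step 4: e = 0.6

0.6


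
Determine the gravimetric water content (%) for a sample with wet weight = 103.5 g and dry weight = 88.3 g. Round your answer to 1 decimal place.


Step 1: Water mass = wet - dry = 103.5 - 88.3 = 15.2 g
Step 2: w = 100 * water mass / dry mass
Step 3: w = 100 * 15.2 / 88.3 = 17.2%

17.2


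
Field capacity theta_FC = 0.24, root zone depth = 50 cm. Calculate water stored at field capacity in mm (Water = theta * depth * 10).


Step 1: Water (mm) = theta_FC * depth (cm) * 10
Step 2: Water = 0.24 * 50 * 10
Step 3: Water = 120.0 mm

120.0


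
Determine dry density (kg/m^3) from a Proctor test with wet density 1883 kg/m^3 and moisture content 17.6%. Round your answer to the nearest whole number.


Step 1: Dry density = wet density / (1 + w/100)
Step 2: Dry density = 1883 / (1 + 17.6/100)
Step 3: Dry density = 1883 / 1.176
Step 4: Dry density = 1601 kg/m^3

1601


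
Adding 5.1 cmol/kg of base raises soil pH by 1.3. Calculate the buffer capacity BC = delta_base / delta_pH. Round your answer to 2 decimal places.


Step 1: BC = change in base / change in pH
Step 2: BC = 5.1 / 1.3
Step 3: BC = 3.92 cmol/(kg*pH unit)

3.92


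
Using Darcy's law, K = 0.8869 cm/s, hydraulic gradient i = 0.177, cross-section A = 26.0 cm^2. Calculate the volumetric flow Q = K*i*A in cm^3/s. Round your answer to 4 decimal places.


Step 1: Apply Darcy's law: Q = K * i * A
Step 2: Q = 0.8869 * 0.177 * 26.0
Step 3: Q = 4.0815 cm^3/s

4.0815


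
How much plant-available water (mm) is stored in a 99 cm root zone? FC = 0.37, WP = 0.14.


Step 1: Available water = (FC - WP) * depth * 10
Step 2: AW = (0.37 - 0.14) * 99 * 10
Step 3: AW = 0.23 * 99 * 10
Step 4: AW = 227.7 mm

227.7


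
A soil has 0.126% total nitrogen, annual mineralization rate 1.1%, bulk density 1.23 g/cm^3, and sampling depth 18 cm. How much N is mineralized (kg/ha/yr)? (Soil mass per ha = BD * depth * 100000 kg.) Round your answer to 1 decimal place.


Step 1: Soil mass per ha = BD * depth * 100000 = 1.23 * 18 * 100000 = 2214000 kg
Step 2: Total N pool = soil mass * N%/100 = 2214000 * 0.126/100 = 2789.64 kg/ha
Step 3: N mineralized = N pool * rate%/100 = 2789.64 * 1.1/100 = 30.7 kg/ha/yr

30.7


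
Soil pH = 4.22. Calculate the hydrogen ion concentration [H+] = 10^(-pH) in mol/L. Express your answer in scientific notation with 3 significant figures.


Step 1: [H+] = 10^(-pH)
Step 2: [H+] = 10^(-4.22)
Step 3: [H+] = 6.03e-05 mol/L

6.03e-05


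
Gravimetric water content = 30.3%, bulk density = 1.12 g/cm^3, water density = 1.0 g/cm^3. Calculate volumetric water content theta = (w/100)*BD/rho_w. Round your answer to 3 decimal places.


Step 1: theta = (w / 100) * BD / rho_w
Step 2: theta = (30.3 / 100) * 1.12 / 1.0
Step 3: theta = 0.303 * 1.12
Step 4: theta = 0.339

0.339


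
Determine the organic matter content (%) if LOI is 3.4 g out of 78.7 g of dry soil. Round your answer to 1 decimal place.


Step 1: OM% = 100 * LOI / sample mass
Step 2: OM = 100 * 3.4 / 78.7
Step 3: OM = 4.3%

4.3


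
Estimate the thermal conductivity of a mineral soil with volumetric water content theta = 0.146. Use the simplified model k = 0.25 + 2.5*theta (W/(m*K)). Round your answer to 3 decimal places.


Step 1: k = 0.25 + 2.5 * theta
Step 2: k = 0.25 + 2.5 * 0.146
Step 3: k = 0.25 + 0.365
Step 4: k = 0.615 W/(m*K)

0.615


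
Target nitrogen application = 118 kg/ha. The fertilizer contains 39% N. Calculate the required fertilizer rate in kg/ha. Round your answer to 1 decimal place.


Step 1: Fertilizer rate = target N / (N content / 100)
Step 2: Rate = 118 / (39 / 100)
Step 3: Rate = 118 / 0.39
Step 4: Rate = 302.6 kg/ha

302.6


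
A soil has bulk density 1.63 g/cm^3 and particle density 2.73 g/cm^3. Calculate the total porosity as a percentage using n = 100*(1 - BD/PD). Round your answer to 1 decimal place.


Step 1: Formula: n = 100 * (1 - BD / PD)
Step 2: n = 100 * (1 - 1.63 / 2.73)
Step 3: n = 100 * (1 - 0.59707)
Step 4: n = 40.3%

40.3


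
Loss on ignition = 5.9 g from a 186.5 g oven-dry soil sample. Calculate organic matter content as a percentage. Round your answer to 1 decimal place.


Step 1: OM% = 100 * LOI / sample mass
Step 2: OM = 100 * 5.9 / 186.5
Step 3: OM = 3.2%

3.2


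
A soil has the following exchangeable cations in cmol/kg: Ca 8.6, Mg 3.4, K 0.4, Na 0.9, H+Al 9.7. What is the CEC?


Step 1: CEC = Ca + Mg + K + Na + (H+Al)
Step 2: CEC = 8.6 + 3.4 + 0.4 + 0.9 + 9.7
Step 3: CEC = 23.0 cmol/kg

23.0


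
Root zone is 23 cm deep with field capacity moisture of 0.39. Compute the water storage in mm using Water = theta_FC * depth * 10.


Step 1: Water (mm) = theta_FC * depth (cm) * 10
Step 2: Water = 0.39 * 23 * 10
Step 3: Water = 89.7 mm

89.7


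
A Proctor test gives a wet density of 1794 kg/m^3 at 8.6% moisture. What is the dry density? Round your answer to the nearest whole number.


Step 1: Dry density = wet density / (1 + w/100)
Step 2: Dry density = 1794 / (1 + 8.6/100)
Step 3: Dry density = 1794 / 1.086
Step 4: Dry density = 1652 kg/m^3

1652


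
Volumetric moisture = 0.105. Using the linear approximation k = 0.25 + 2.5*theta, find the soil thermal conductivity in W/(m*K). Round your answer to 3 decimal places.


Step 1: k = 0.25 + 2.5 * theta
Step 2: k = 0.25 + 2.5 * 0.105
Step 3: k = 0.25 + 0.263
Step 4: k = 0.513 W/(m*K)

0.513


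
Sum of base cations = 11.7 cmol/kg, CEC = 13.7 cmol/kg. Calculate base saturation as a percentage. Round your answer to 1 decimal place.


Step 1: BS = 100 * (sum of bases) / CEC
Step 2: BS = 100 * 11.7 / 13.7
Step 3: BS = 85.4%

85.4


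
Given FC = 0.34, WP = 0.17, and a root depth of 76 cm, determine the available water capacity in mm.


Step 1: Available water = (FC - WP) * depth * 10
Step 2: AW = (0.34 - 0.17) * 76 * 10
Step 3: AW = 0.17 * 76 * 10
Step 4: AW = 129.2 mm

129.2


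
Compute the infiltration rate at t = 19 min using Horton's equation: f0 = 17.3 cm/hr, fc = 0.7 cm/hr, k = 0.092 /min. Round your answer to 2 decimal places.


Step 1: f = fc + (f0 - fc) * exp(-k * t)
Step 2: exp(-0.092 * 19) = 0.174122
Step 3: f = 0.7 + (17.3 - 0.7) * 0.174122
Step 4: f = 0.7 + 16.6 * 0.174122
Step 5: f = 3.59 cm/hr

3.59


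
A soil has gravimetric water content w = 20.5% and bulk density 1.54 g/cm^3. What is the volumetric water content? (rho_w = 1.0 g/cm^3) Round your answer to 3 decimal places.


Step 1: theta = (w / 100) * BD / rho_w
Step 2: theta = (20.5 / 100) * 1.54 / 1.0
Step 3: theta = 0.205 * 1.54
Step 4: theta = 0.316

0.316
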